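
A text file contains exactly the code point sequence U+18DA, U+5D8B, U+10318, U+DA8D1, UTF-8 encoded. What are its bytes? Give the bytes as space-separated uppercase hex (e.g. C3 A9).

U+18DA: 3-byte form → E1 A3 9A.
U+5D8B: 3-byte form → E5 B6 8B.
U+10318: 4-byte form → F0 90 8C 98.
U+DA8D1: 4-byte form → F3 9A A3 91.
Concatenated (14 bytes): E1 A3 9A E5 B6 8B F0 90 8C 98 F3 9A A3 91.

E1 A3 9A E5 B6 8B F0 90 8C 98 F3 9A A3 91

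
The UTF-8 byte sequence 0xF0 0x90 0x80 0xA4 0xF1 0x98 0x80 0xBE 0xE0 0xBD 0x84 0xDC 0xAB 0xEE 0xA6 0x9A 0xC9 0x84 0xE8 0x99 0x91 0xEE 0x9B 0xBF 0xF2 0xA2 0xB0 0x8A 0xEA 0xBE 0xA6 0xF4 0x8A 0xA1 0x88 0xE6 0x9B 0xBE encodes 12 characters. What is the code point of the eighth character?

Offset 0: leading byte 0xF0 = 11110000 → 4-byte char #1 = F0 90 80 A4.
Offset 4: leading byte 0xF1 = 11110001 → 4-byte char #2 = F1 98 80 BE.
Offset 8: leading byte 0xE0 = 11100000 → 3-byte char #3 = E0 BD 84.
Offset 11: leading byte 0xDC = 11011100 → 2-byte char #4 = DC AB.
Offset 13: leading byte 0xEE = 11101110 → 3-byte char #5 = EE A6 9A.
Offset 16: leading byte 0xC9 = 11001001 → 2-byte char #6 = C9 84.
Offset 18: leading byte 0xE8 = 11101000 → 3-byte char #7 = E8 99 91.
Offset 21: leading byte 0xEE = 11101110 → 3-byte char #8 = EE 9B BF.
Leading byte 0xEE = 11101110 matches 1110xxxx → 3-byte sequence.
Byte 1: 0xEE = 11101110, payload 1110 (4 bits).
Byte 2: 0x9B = 10011011 (10xxxxxx ✓), payload 011011.
Byte 3: 0xBF = 10111111 (10xxxxxx ✓), payload 111111.
Concatenate: 1110011011111111 = 0xE6FF (16 bits → U+E6FF).

U+E6FF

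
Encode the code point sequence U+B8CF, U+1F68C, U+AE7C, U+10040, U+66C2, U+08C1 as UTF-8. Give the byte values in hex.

EB A3 8F F0 9F 9A 8C EA B9 BC F0 90 81 80 E6 9B 82 E0 A3 81

U+B8CF: 3-byte form → EB A3 8F.
U+1F68C: 4-byte form → F0 9F 9A 8C.
U+AE7C: 3-byte form → EA B9 BC.
U+10040: 4-byte form → F0 90 81 80.
U+66C2: 3-byte form → E6 9B 82.
U+08C1: 3-byte form → E0 A3 81.
Concatenated (20 bytes): EB A3 8F F0 9F 9A 8C EA B9 BC F0 90 81 80 E6 9B 82 E0 A3 81.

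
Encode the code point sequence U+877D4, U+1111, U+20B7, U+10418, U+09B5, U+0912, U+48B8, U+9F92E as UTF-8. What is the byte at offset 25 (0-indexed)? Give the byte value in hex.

U+877D4 → 4-byte form F2 87 9F 94 at offsets 0–3.
U+1111 → 3-byte form E1 84 91 at offsets 4–6.
U+20B7 → 3-byte form E2 82 B7 at offsets 7–9.
U+10418 → 4-byte form F0 90 90 98 at offsets 10–13.
U+09B5 → 3-byte form E0 A6 B5 at offsets 14–16.
U+0912 → 3-byte form E0 A4 92 at offsets 17–19.
U+48B8 → 3-byte form E4 A2 B8 at offsets 20–22.
U+9F92E → 4-byte form F2 9F A4 AE at offsets 23–26.
Offset 25 falls in char 8's range; it's byte 3 of F2 9F A4 AE = 0xA4.

0xA4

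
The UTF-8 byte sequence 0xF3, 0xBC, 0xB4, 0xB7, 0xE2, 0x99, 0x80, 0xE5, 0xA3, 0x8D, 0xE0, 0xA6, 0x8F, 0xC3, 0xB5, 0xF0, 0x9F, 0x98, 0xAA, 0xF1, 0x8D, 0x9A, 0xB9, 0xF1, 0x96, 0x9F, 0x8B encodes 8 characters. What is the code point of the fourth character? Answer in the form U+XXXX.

Offset 0: leading byte 0xF3 = 11110011 → 4-byte char #1 = F3 BC B4 B7.
Offset 4: leading byte 0xE2 = 11100010 → 3-byte char #2 = E2 99 80.
Offset 7: leading byte 0xE5 = 11100101 → 3-byte char #3 = E5 A3 8D.
Offset 10: leading byte 0xE0 = 11100000 → 3-byte char #4 = E0 A6 8F.
Leading byte 0xE0 = 11100000 matches 1110xxxx → 3-byte sequence.
Byte 1: 0xE0 = 11100000, payload 0000 (4 bits).
Byte 2: 0xA6 = 10100110 (10xxxxxx ✓), payload 100110.
Byte 3: 0x8F = 10001111 (10xxxxxx ✓), payload 001111.
Concatenate: 0000100110001111 = 0x98F (16 bits → U+098F).

U+098F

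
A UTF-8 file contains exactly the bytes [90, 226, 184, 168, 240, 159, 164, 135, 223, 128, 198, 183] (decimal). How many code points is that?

Byte at offset 0: 0x5A = 01011010 → 1-byte char (#1). Advance 1.
Byte at offset 1: 0xE2 = 11100010 → 3-byte char (#2). Advance 3.
Byte at offset 4: 0xF0 = 11110000 → 4-byte char (#3). Advance 4.
Byte at offset 8: 0xDF = 11011111 → 2-byte char (#4). Advance 2.
Byte at offset 10: 0xC6 = 11000110 → 2-byte char (#5). Advance 2.
Reached end at offset 12 after 5 code points.

5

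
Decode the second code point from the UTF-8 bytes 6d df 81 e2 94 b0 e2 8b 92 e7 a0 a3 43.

Offset 0: leading byte 0x6D = 01101101 → 1-byte char #1 = 6D.
Offset 1: leading byte 0xDF = 11011111 → 2-byte char #2 = DF 81.
Leading byte 0xDF = 11011111 matches 110xxxxx → 2-byte sequence.
Byte 1: 0xDF = 11011111, payload 11111 (5 bits).
Byte 2: 0x81 = 10000001 (10xxxxxx ✓), payload 000001.
Concatenate: 11111000001 = 0x7C1 (11 bits → U+07C1).

U+07C1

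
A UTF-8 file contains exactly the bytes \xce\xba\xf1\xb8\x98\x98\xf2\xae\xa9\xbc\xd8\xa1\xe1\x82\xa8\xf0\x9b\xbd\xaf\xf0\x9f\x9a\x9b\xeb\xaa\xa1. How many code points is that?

Byte at offset 0: 0xCE = 11001110 → 2-byte char (#1). Advance 2.
Byte at offset 2: 0xF1 = 11110001 → 4-byte char (#2). Advance 4.
Byte at offset 6: 0xF2 = 11110010 → 4-byte char (#3). Advance 4.
Byte at offset 10: 0xD8 = 11011000 → 2-byte char (#4). Advance 2.
Byte at offset 12: 0xE1 = 11100001 → 3-byte char (#5). Advance 3.
Byte at offset 15: 0xF0 = 11110000 → 4-byte char (#6). Advance 4.
Byte at offset 19: 0xF0 = 11110000 → 4-byte char (#7). Advance 4.
Byte at offset 23: 0xEB = 11101011 → 3-byte char (#8). Advance 3.
Reached end at offset 26 after 8 code points.

8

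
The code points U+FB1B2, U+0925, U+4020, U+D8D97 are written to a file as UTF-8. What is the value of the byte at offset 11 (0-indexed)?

U+FB1B2 → 4-byte form F3 BB 86 B2 at offsets 0–3.
U+0925 → 3-byte form E0 A4 A5 at offsets 4–6.
U+4020 → 3-byte form E4 80 A0 at offsets 7–9.
U+D8D97 → 4-byte form F3 98 B6 97 at offsets 10–13.
Offset 11 falls in char 4's range; it's byte 2 of F3 98 B6 97 = 0x98.

0x98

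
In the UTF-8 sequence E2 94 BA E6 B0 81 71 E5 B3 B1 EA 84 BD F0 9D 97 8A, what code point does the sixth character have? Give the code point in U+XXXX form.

U+1D5CA

Offset 0: leading byte 0xE2 = 11100010 → 3-byte char #1 = E2 94 BA.
Offset 3: leading byte 0xE6 = 11100110 → 3-byte char #2 = E6 B0 81.
Offset 6: leading byte 0x71 = 01110001 → 1-byte char #3 = 71.
Offset 7: leading byte 0xE5 = 11100101 → 3-byte char #4 = E5 B3 B1.
Offset 10: leading byte 0xEA = 11101010 → 3-byte char #5 = EA 84 BD.
Offset 13: leading byte 0xF0 = 11110000 → 4-byte char #6 = F0 9D 97 8A.
Leading byte 0xF0 = 11110000 matches 11110xxx → 4-byte sequence.
Byte 1: 0xF0 = 11110000, payload 000 (3 bits).
Byte 2: 0x9D = 10011101 (10xxxxxx ✓), payload 011101.
Byte 3: 0x97 = 10010111 (10xxxxxx ✓), payload 010111.
Byte 4: 0x8A = 10001010 (10xxxxxx ✓), payload 001010.
Concatenate: 000011101010111001010 = 0x1D5CA (21 bits → U+1D5CA).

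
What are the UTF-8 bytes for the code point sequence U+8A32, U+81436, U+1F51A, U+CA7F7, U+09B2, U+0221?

U+8A32: 3-byte form → E8 A8 B2.
U+81436: 4-byte form → F2 81 90 B6.
U+1F51A: 4-byte form → F0 9F 94 9A.
U+CA7F7: 4-byte form → F3 8A 9F B7.
U+09B2: 3-byte form → E0 A6 B2.
U+0221: 2-byte form → C8 A1.
Concatenated (20 bytes): E8 A8 B2 F2 81 90 B6 F0 9F 94 9A F3 8A 9F B7 E0 A6 B2 C8 A1.

E8 A8 B2 F2 81 90 B6 F0 9F 94 9A F3 8A 9F B7 E0 A6 B2 C8 A1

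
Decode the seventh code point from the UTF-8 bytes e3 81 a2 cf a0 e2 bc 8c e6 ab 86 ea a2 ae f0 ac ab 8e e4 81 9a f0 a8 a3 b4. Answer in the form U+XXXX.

Offset 0: leading byte 0xE3 = 11100011 → 3-byte char #1 = E3 81 A2.
Offset 3: leading byte 0xCF = 11001111 → 2-byte char #2 = CF A0.
Offset 5: leading byte 0xE2 = 11100010 → 3-byte char #3 = E2 BC 8C.
Offset 8: leading byte 0xE6 = 11100110 → 3-byte char #4 = E6 AB 86.
Offset 11: leading byte 0xEA = 11101010 → 3-byte char #5 = EA A2 AE.
Offset 14: leading byte 0xF0 = 11110000 → 4-byte char #6 = F0 AC AB 8E.
Offset 18: leading byte 0xE4 = 11100100 → 3-byte char #7 = E4 81 9A.
Leading byte 0xE4 = 11100100 matches 1110xxxx → 3-byte sequence.
Byte 1: 0xE4 = 11100100, payload 0100 (4 bits).
Byte 2: 0x81 = 10000001 (10xxxxxx ✓), payload 000001.
Byte 3: 0x9A = 10011010 (10xxxxxx ✓), payload 011010.
Concatenate: 0100000001011010 = 0x405A (16 bits → U+405A).

U+405A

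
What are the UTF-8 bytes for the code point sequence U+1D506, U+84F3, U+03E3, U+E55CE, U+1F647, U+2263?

U+1D506: 4-byte form → F0 9D 94 86.
U+84F3: 3-byte form → E8 93 B3.
U+03E3: 2-byte form → CF A3.
U+E55CE: 4-byte form → F3 A5 97 8E.
U+1F647: 4-byte form → F0 9F 99 87.
U+2263: 3-byte form → E2 89 A3.
Concatenated (20 bytes): F0 9D 94 86 E8 93 B3 CF A3 F3 A5 97 8E F0 9F 99 87 E2 89 A3.

F0 9D 94 86 E8 93 B3 CF A3 F3 A5 97 8E F0 9F 99 87 E2 89 A3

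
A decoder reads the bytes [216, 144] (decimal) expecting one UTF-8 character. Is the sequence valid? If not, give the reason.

valid

Leading byte 0xD8 = 11011000 → 2-byte form.
Continuation bytes 0x90=10010000 all match 10xxxxxx.
Decoded value 0x610 is ≥ 0x80 (shortest form) and not a surrogate.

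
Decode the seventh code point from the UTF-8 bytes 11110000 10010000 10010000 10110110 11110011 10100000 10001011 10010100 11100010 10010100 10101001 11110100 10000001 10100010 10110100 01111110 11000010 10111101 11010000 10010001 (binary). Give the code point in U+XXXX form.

U+0411

Offset 0: leading byte 0xF0 = 11110000 → 4-byte char #1 = F0 90 90 B6.
Offset 4: leading byte 0xF3 = 11110011 → 4-byte char #2 = F3 A0 8B 94.
Offset 8: leading byte 0xE2 = 11100010 → 3-byte char #3 = E2 94 A9.
Offset 11: leading byte 0xF4 = 11110100 → 4-byte char #4 = F4 81 A2 B4.
Offset 15: leading byte 0x7E = 01111110 → 1-byte char #5 = 7E.
Offset 16: leading byte 0xC2 = 11000010 → 2-byte char #6 = C2 BD.
Offset 18: leading byte 0xD0 = 11010000 → 2-byte char #7 = D0 91.
Leading byte 0xD0 = 11010000 matches 110xxxxx → 2-byte sequence.
Byte 1: 0xD0 = 11010000, payload 10000 (5 bits).
Byte 2: 0x91 = 10010001 (10xxxxxx ✓), payload 010001.
Concatenate: 10000010001 = 0x411 (11 bits → U+0411).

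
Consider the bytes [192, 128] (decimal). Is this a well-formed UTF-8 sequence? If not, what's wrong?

invalid (overlong encoding)

Leading byte 0xC0 = 11000000 → 2-byte form.
Continuation bytes all match 10xxxxxx. Payload decodes to 0x0.
But 0x0 < 0x80, the minimum for a 2-byte sequence — this is an overlong encoding.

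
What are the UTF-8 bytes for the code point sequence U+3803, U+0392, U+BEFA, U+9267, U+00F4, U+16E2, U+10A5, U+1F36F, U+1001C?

E3 A0 83 CE 92 EB BB BA E9 89 A7 C3 B4 E1 9B A2 E1 82 A5 F0 9F 8D AF F0 90 80 9C

U+3803: 3-byte form → E3 A0 83.
U+0392: 2-byte form → CE 92.
U+BEFA: 3-byte form → EB BB BA.
U+9267: 3-byte form → E9 89 A7.
U+00F4: 2-byte form → C3 B4.
U+16E2: 3-byte form → E1 9B A2.
U+10A5: 3-byte form → E1 82 A5.
U+1F36F: 4-byte form → F0 9F 8D AF.
U+1001C: 4-byte form → F0 90 80 9C.
Concatenated (27 bytes): E3 A0 83 CE 92 EB BB BA E9 89 A7 C3 B4 E1 9B A2 E1 82 A5 F0 9F 8D AF F0 90 80 9C.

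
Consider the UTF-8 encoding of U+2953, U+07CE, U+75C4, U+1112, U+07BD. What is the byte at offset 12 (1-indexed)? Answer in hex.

1-indexed offset 12 is 0-indexed offset 11.
U+2953 → 3-byte form E2 A5 93 at offsets 0–2.
U+07CE → 2-byte form DF 8E at offsets 3–4.
U+75C4 → 3-byte form E7 97 84 at offsets 5–7.
U+1112 → 3-byte form E1 84 92 at offsets 8–10.
U+07BD → 2-byte form DE BD at offsets 11–12.
Offset 11 falls in char 5's range; it's byte 1 of DE BD = 0xDE.

0xDE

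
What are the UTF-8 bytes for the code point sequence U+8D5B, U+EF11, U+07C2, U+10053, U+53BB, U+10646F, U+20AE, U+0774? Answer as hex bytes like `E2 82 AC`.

U+8D5B: 3-byte form → E8 B5 9B.
U+EF11: 3-byte form → EE BC 91.
U+07C2: 2-byte form → DF 82.
U+10053: 4-byte form → F0 90 81 93.
U+53BB: 3-byte form → E5 8E BB.
U+10646F: 4-byte form → F4 86 91 AF.
U+20AE: 3-byte form → E2 82 AE.
U+0774: 2-byte form → DD B4.
Concatenated (24 bytes): E8 B5 9B EE BC 91 DF 82 F0 90 81 93 E5 8E BB F4 86 91 AF E2 82 AE DD B4.

E8 B5 9B EE BC 91 DF 82 F0 90 81 93 E5 8E BB F4 86 91 AF E2 82 AE DD B4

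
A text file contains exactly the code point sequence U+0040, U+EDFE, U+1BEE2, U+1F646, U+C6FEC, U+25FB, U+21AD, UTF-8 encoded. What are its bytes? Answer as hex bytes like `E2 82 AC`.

U+0040: 1-byte form → 40.
U+EDFE: 3-byte form → EE B7 BE.
U+1BEE2: 4-byte form → F0 9B BB A2.
U+1F646: 4-byte form → F0 9F 99 86.
U+C6FEC: 4-byte form → F3 86 BF AC.
U+25FB: 3-byte form → E2 97 BB.
U+21AD: 3-byte form → E2 86 AD.
Concatenated (22 bytes): 40 EE B7 BE F0 9B BB A2 F0 9F 99 86 F3 86 BF AC E2 97 BB E2 86 AD.

40 EE B7 BE F0 9B BB A2 F0 9F 99 86 F3 86 BF AC E2 97 BB E2 86 AD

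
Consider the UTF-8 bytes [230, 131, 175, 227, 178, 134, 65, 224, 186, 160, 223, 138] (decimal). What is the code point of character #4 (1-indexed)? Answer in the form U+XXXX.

Offset 0: leading byte 0xE6 = 11100110 → 3-byte char #1 = E6 83 AF.
Offset 3: leading byte 0xE3 = 11100011 → 3-byte char #2 = E3 B2 86.
Offset 6: leading byte 0x41 = 01000001 → 1-byte char #3 = 41.
Offset 7: leading byte 0xE0 = 11100000 → 3-byte char #4 = E0 BA A0.
Leading byte 0xE0 = 11100000 matches 1110xxxx → 3-byte sequence.
Byte 1: 0xE0 = 11100000, payload 0000 (4 bits).
Byte 2: 0xBA = 10111010 (10xxxxxx ✓), payload 111010.
Byte 3: 0xA0 = 10100000 (10xxxxxx ✓), payload 100000.
Concatenate: 0000111010100000 = 0xEA0 (16 bits → U+0EA0).

U+0EA0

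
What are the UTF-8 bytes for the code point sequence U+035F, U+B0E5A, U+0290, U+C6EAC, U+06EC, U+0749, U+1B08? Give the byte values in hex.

U+035F: 2-byte form → CD 9F.
U+B0E5A: 4-byte form → F2 B0 B9 9A.
U+0290: 2-byte form → CA 90.
U+C6EAC: 4-byte form → F3 86 BA AC.
U+06EC: 2-byte form → DB AC.
U+0749: 2-byte form → DD 89.
U+1B08: 3-byte form → E1 AC 88.
Concatenated (19 bytes): CD 9F F2 B0 B9 9A CA 90 F3 86 BA AC DB AC DD 89 E1 AC 88.

CD 9F F2 B0 B9 9A CA 90 F3 86 BA AC DB AC DD 89 E1 AC 88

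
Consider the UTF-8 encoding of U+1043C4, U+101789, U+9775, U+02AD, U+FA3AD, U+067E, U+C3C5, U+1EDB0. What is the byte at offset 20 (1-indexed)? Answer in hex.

1-indexed offset 20 is 0-indexed offset 19.
U+1043C4 → 4-byte form F4 84 8F 84 at offsets 0–3.
U+101789 → 4-byte form F4 81 9E 89 at offsets 4–7.
U+9775 → 3-byte form E9 9D B5 at offsets 8–10.
U+02AD → 2-byte form CA AD at offsets 11–12.
U+FA3AD → 4-byte form F3 BA 8E AD at offsets 13–16.
U+067E → 2-byte form D9 BE at offsets 17–18.
U+C3C5 → 3-byte form EC 8F 85 at offsets 19–21.
Offset 19 falls in char 7's range; it's byte 1 of EC 8F 85 = 0xEC.

0xEC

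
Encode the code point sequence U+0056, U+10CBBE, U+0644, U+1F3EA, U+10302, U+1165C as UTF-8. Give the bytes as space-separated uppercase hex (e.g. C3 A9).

U+0056: 1-byte form → 56.
U+10CBBE: 4-byte form → F4 8C AE BE.
U+0644: 2-byte form → D9 84.
U+1F3EA: 4-byte form → F0 9F 8F AA.
U+10302: 4-byte form → F0 90 8C 82.
U+1165C: 4-byte form → F0 91 99 9C.
Concatenated (19 bytes): 56 F4 8C AE BE D9 84 F0 9F 8F AA F0 90 8C 82 F0 91 99 9C.

56 F4 8C AE BE D9 84 F0 9F 8F AA F0 90 8C 82 F0 91 99 9C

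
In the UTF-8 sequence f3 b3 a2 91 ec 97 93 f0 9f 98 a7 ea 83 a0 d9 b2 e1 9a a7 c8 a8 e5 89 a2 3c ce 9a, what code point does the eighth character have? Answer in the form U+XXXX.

U+5262

Offset 0: leading byte 0xF3 = 11110011 → 4-byte char #1 = F3 B3 A2 91.
Offset 4: leading byte 0xEC = 11101100 → 3-byte char #2 = EC 97 93.
Offset 7: leading byte 0xF0 = 11110000 → 4-byte char #3 = F0 9F 98 A7.
Offset 11: leading byte 0xEA = 11101010 → 3-byte char #4 = EA 83 A0.
Offset 14: leading byte 0xD9 = 11011001 → 2-byte char #5 = D9 B2.
Offset 16: leading byte 0xE1 = 11100001 → 3-byte char #6 = E1 9A A7.
Offset 19: leading byte 0xC8 = 11001000 → 2-byte char #7 = C8 A8.
Offset 21: leading byte 0xE5 = 11100101 → 3-byte char #8 = E5 89 A2.
Leading byte 0xE5 = 11100101 matches 1110xxxx → 3-byte sequence.
Byte 1: 0xE5 = 11100101, payload 0101 (4 bits).
Byte 2: 0x89 = 10001001 (10xxxxxx ✓), payload 001001.
Byte 3: 0xA2 = 10100010 (10xxxxxx ✓), payload 100010.
Concatenate: 0101001001100010 = 0x5262 (16 bits → U+5262).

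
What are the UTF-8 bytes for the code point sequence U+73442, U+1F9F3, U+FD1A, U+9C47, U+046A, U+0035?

F1 B3 91 82 F0 9F A7 B3 EF B4 9A E9 B1 87 D1 AA 35

U+73442: 4-byte form → F1 B3 91 82.
U+1F9F3: 4-byte form → F0 9F A7 B3.
U+FD1A: 3-byte form → EF B4 9A.
U+9C47: 3-byte form → E9 B1 87.
U+046A: 2-byte form → D1 AA.
U+0035: 1-byte form → 35.
Concatenated (17 bytes): F1 B3 91 82 F0 9F A7 B3 EF B4 9A E9 B1 87 D1 AA 35.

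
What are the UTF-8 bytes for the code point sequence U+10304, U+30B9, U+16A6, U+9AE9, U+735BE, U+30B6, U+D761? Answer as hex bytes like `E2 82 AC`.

F0 90 8C 84 E3 82 B9 E1 9A A6 E9 AB A9 F1 B3 96 BE E3 82 B6 ED 9D A1

U+10304: 4-byte form → F0 90 8C 84.
U+30B9: 3-byte form → E3 82 B9.
U+16A6: 3-byte form → E1 9A A6.
U+9AE9: 3-byte form → E9 AB A9.
U+735BE: 4-byte form → F1 B3 96 BE.
U+30B6: 3-byte form → E3 82 B6.
U+D761: 3-byte form → ED 9D A1.
Concatenated (23 bytes): F0 90 8C 84 E3 82 B9 E1 9A A6 E9 AB A9 F1 B3 96 BE E3 82 B6 ED 9D A1.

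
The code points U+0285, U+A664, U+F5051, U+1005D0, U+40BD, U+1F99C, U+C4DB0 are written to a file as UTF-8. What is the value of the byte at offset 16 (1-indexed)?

0xBD

1-indexed offset 16 is 0-indexed offset 15.
U+0285 → 2-byte form CA 85 at offsets 0–1.
U+A664 → 3-byte form EA 99 A4 at offsets 2–4.
U+F5051 → 4-byte form F3 B5 81 91 at offsets 5–8.
U+1005D0 → 4-byte form F4 80 97 90 at offsets 9–12.
U+40BD → 3-byte form E4 82 BD at offsets 13–15.
Offset 15 falls in char 5's range; it's byte 3 of E4 82 BD = 0xBD.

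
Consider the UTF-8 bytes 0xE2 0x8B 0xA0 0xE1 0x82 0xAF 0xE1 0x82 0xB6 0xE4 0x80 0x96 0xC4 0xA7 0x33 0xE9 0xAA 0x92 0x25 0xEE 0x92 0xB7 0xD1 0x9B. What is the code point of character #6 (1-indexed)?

U+0033

Offset 0: leading byte 0xE2 = 11100010 → 3-byte char #1 = E2 8B A0.
Offset 3: leading byte 0xE1 = 11100001 → 3-byte char #2 = E1 82 AF.
Offset 6: leading byte 0xE1 = 11100001 → 3-byte char #3 = E1 82 B6.
Offset 9: leading byte 0xE4 = 11100100 → 3-byte char #4 = E4 80 96.
Offset 12: leading byte 0xC4 = 11000100 → 2-byte char #5 = C4 A7.
Offset 14: leading byte 0x33 = 00110011 → 1-byte char #6 = 33.
Leading byte 0x33 = 00110011 matches 0xxxxxxx → 1-byte sequence.
Byte 1: 0x33 = 00110011, payload 0110011 (7 bits).
Concatenate: 0110011 = 0x33 (7 bits → U+0033).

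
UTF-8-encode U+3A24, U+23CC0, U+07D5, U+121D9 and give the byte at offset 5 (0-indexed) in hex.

0xB3

U+3A24 → 3-byte form E3 A8 A4 at offsets 0–2.
U+23CC0 → 4-byte form F0 A3 B3 80 at offsets 3–6.
Offset 5 falls in char 2's range; it's byte 3 of F0 A3 B3 80 = 0xB3.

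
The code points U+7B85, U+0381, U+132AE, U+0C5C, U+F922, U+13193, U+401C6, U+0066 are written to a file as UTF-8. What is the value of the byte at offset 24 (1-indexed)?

1-indexed offset 24 is 0-indexed offset 23.
U+7B85 → 3-byte form E7 AE 85 at offsets 0–2.
U+0381 → 2-byte form CE 81 at offsets 3–4.
U+132AE → 4-byte form F0 93 8A AE at offsets 5–8.
U+0C5C → 3-byte form E0 B1 9C at offsets 9–11.
U+F922 → 3-byte form EF A4 A2 at offsets 12–14.
U+13193 → 4-byte form F0 93 86 93 at offsets 15–18.
U+401C6 → 4-byte form F1 80 87 86 at offsets 19–22.
U+0066 → 1-byte form 66 at offsets 23–23.
Offset 23 falls in char 8's range; it's byte 1 of 66 = 0x66.

0x66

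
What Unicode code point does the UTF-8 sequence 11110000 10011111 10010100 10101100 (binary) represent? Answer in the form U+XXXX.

U+1F52C

Leading byte 0xF0 = 11110000 matches 11110xxx → 4-byte sequence.
Byte 1: 0xF0 = 11110000, payload 000 (3 bits).
Byte 2: 0x9F = 10011111 (10xxxxxx ✓), payload 011111.
Byte 3: 0x94 = 10010100 (10xxxxxx ✓), payload 010100.
Byte 4: 0xAC = 10101100 (10xxxxxx ✓), payload 101100.
Concatenate: 000011111010100101100 = 0x1F52C (21 bits → U+1F52C).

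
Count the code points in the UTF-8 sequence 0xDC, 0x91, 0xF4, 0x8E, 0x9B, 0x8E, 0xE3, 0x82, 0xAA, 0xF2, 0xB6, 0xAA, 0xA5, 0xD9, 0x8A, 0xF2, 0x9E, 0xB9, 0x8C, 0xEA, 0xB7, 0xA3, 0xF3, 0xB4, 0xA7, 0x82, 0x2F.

Byte at offset 0: 0xDC = 11011100 → 2-byte char (#1). Advance 2.
Byte at offset 2: 0xF4 = 11110100 → 4-byte char (#2). Advance 4.
Byte at offset 6: 0xE3 = 11100011 → 3-byte char (#3). Advance 3.
Byte at offset 9: 0xF2 = 11110010 → 4-byte char (#4). Advance 4.
Byte at offset 13: 0xD9 = 11011001 → 2-byte char (#5). Advance 2.
Byte at offset 15: 0xF2 = 11110010 → 4-byte char (#6). Advance 4.
Byte at offset 19: 0xEA = 11101010 → 3-byte char (#7). Advance 3.
Byte at offset 22: 0xF3 = 11110011 → 4-byte char (#8). Advance 4.
Byte at offset 26: 0x2F = 00101111 → 1-byte char (#9). Advance 1.
Reached end at offset 27 after 9 code points.

9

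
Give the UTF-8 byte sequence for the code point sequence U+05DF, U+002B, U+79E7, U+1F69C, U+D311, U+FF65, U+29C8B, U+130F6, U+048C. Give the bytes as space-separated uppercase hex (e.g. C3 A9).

D7 9F 2B E7 A7 A7 F0 9F 9A 9C ED 8C 91 EF BD A5 F0 A9 B2 8B F0 93 83 B6 D2 8C

U+05DF: 2-byte form → D7 9F.
U+002B: 1-byte form → 2B.
U+79E7: 3-byte form → E7 A7 A7.
U+1F69C: 4-byte form → F0 9F 9A 9C.
U+D311: 3-byte form → ED 8C 91.
U+FF65: 3-byte form → EF BD A5.
U+29C8B: 4-byte form → F0 A9 B2 8B.
U+130F6: 4-byte form → F0 93 83 B6.
U+048C: 2-byte form → D2 8C.
Concatenated (26 bytes): D7 9F 2B E7 A7 A7 F0 9F 9A 9C ED 8C 91 EF BD A5 F0 A9 B2 8B F0 93 83 B6 D2 8C.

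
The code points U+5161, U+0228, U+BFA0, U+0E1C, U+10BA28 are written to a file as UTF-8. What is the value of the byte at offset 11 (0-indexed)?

U+5161 → 3-byte form E5 85 A1 at offsets 0–2.
U+0228 → 2-byte form C8 A8 at offsets 3–4.
U+BFA0 → 3-byte form EB BE A0 at offsets 5–7.
U+0E1C → 3-byte form E0 B8 9C at offsets 8–10.
U+10BA28 → 4-byte form F4 8B A8 A8 at offsets 11–14.
Offset 11 falls in char 5's range; it's byte 1 of F4 8B A8 A8 = 0xF4.

0xF4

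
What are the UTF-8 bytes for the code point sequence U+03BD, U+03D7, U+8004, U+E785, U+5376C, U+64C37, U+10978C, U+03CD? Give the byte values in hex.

CE BD CF 97 E8 80 84 EE 9E 85 F1 93 9D AC F1 A4 B0 B7 F4 89 9E 8C CF 8D

U+03BD: 2-byte form → CE BD.
U+03D7: 2-byte form → CF 97.
U+8004: 3-byte form → E8 80 84.
U+E785: 3-byte form → EE 9E 85.
U+5376C: 4-byte form → F1 93 9D AC.
U+64C37: 4-byte form → F1 A4 B0 B7.
U+10978C: 4-byte form → F4 89 9E 8C.
U+03CD: 2-byte form → CF 8D.
Concatenated (24 bytes): CE BD CF 97 E8 80 84 EE 9E 85 F1 93 9D AC F1 A4 B0 B7 F4 89 9E 8C CF 8D.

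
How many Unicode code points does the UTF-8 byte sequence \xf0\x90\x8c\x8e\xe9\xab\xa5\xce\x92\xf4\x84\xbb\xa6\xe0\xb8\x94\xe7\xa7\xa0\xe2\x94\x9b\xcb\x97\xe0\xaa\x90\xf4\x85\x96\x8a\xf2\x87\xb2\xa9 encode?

Byte at offset 0: 0xF0 = 11110000 → 4-byte char (#1). Advance 4.
Byte at offset 4: 0xE9 = 11101001 → 3-byte char (#2). Advance 3.
Byte at offset 7: 0xCE = 11001110 → 2-byte char (#3). Advance 2.
Byte at offset 9: 0xF4 = 11110100 → 4-byte char (#4). Advance 4.
Byte at offset 13: 0xE0 = 11100000 → 3-byte char (#5). Advance 3.
Byte at offset 16: 0xE7 = 11100111 → 3-byte char (#6). Advance 3.
Byte at offset 19: 0xE2 = 11100010 → 3-byte char (#7). Advance 3.
Byte at offset 22: 0xCB = 11001011 → 2-byte char (#8). Advance 2.
Byte at offset 24: 0xE0 = 11100000 → 3-byte char (#9). Advance 3.
Byte at offset 27: 0xF4 = 11110100 → 4-byte char (#10). Advance 4.
Byte at offset 31: 0xF2 = 11110010 → 4-byte char (#11). Advance 4.
Reached end at offset 35 after 11 code points.

11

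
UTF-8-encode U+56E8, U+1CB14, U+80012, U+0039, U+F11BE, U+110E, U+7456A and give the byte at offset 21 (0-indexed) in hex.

0x95

U+56E8 → 3-byte form E5 9B A8 at offsets 0–2.
U+1CB14 → 4-byte form F0 9C AC 94 at offsets 3–6.
U+80012 → 4-byte form F2 80 80 92 at offsets 7–10.
U+0039 → 1-byte form 39 at offsets 11–11.
U+F11BE → 4-byte form F3 B1 86 BE at offsets 12–15.
U+110E → 3-byte form E1 84 8E at offsets 16–18.
U+7456A → 4-byte form F1 B4 95 AA at offsets 19–22.
Offset 21 falls in char 7's range; it's byte 3 of F1 B4 95 AA = 0x95.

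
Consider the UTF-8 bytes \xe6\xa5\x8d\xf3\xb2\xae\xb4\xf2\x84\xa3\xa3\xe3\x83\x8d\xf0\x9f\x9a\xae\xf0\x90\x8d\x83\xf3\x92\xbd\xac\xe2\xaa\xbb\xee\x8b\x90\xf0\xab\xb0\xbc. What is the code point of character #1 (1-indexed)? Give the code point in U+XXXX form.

U+694D

Offset 0: leading byte 0xE6 = 11100110 → 3-byte char #1 = E6 A5 8D.
Leading byte 0xE6 = 11100110 matches 1110xxxx → 3-byte sequence.
Byte 1: 0xE6 = 11100110, payload 0110 (4 bits).
Byte 2: 0xA5 = 10100101 (10xxxxxx ✓), payload 100101.
Byte 3: 0x8D = 10001101 (10xxxxxx ✓), payload 001101.
Concatenate: 0110100101001101 = 0x694D (16 bits → U+694D).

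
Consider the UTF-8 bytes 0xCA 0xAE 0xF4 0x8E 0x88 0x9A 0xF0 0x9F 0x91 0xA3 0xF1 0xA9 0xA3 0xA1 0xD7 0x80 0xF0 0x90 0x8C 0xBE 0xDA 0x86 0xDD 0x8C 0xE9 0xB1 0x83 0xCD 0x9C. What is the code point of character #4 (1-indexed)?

Offset 0: leading byte 0xCA = 11001010 → 2-byte char #1 = CA AE.
Offset 2: leading byte 0xF4 = 11110100 → 4-byte char #2 = F4 8E 88 9A.
Offset 6: leading byte 0xF0 = 11110000 → 4-byte char #3 = F0 9F 91 A3.
Offset 10: leading byte 0xF1 = 11110001 → 4-byte char #4 = F1 A9 A3 A1.
Leading byte 0xF1 = 11110001 matches 11110xxx → 4-byte sequence.
Byte 1: 0xF1 = 11110001, payload 001 (3 bits).
Byte 2: 0xA9 = 10101001 (10xxxxxx ✓), payload 101001.
Byte 3: 0xA3 = 10100011 (10xxxxxx ✓), payload 100011.
Byte 4: 0xA1 = 10100001 (10xxxxxx ✓), payload 100001.
Concatenate: 001101001100011100001 = 0x698E1 (21 bits → U+698E1).

U+698E1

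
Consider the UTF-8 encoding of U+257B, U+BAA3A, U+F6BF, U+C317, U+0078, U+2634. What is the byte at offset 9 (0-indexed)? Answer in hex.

0xBF

U+257B → 3-byte form E2 95 BB at offsets 0–2.
U+BAA3A → 4-byte form F2 BA A8 BA at offsets 3–6.
U+F6BF → 3-byte form EF 9A BF at offsets 7–9.
Offset 9 falls in char 3's range; it's byte 3 of EF 9A BF = 0xBF.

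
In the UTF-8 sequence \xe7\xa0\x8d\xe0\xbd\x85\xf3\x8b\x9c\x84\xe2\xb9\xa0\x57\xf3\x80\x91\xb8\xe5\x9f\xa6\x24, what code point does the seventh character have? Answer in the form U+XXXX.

U+57E6

Offset 0: leading byte 0xE7 = 11100111 → 3-byte char #1 = E7 A0 8D.
Offset 3: leading byte 0xE0 = 11100000 → 3-byte char #2 = E0 BD 85.
Offset 6: leading byte 0xF3 = 11110011 → 4-byte char #3 = F3 8B 9C 84.
Offset 10: leading byte 0xE2 = 11100010 → 3-byte char #4 = E2 B9 A0.
Offset 13: leading byte 0x57 = 01010111 → 1-byte char #5 = 57.
Offset 14: leading byte 0xF3 = 11110011 → 4-byte char #6 = F3 80 91 B8.
Offset 18: leading byte 0xE5 = 11100101 → 3-byte char #7 = E5 9F A6.
Leading byte 0xE5 = 11100101 matches 1110xxxx → 3-byte sequence.
Byte 1: 0xE5 = 11100101, payload 0101 (4 bits).
Byte 2: 0x9F = 10011111 (10xxxxxx ✓), payload 011111.
Byte 3: 0xA6 = 10100110 (10xxxxxx ✓), payload 100110.
Concatenate: 0101011111100110 = 0x57E6 (16 bits → U+57E6).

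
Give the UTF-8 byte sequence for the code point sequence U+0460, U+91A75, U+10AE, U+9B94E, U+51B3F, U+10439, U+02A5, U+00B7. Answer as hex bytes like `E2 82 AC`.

U+0460: 2-byte form → D1 A0.
U+91A75: 4-byte form → F2 91 A9 B5.
U+10AE: 3-byte form → E1 82 AE.
U+9B94E: 4-byte form → F2 9B A5 8E.
U+51B3F: 4-byte form → F1 91 AC BF.
U+10439: 4-byte form → F0 90 90 B9.
U+02A5: 2-byte form → CA A5.
U+00B7: 2-byte form → C2 B7.
Concatenated (25 bytes): D1 A0 F2 91 A9 B5 E1 82 AE F2 9B A5 8E F1 91 AC BF F0 90 90 B9 CA A5 C2 B7.

D1 A0 F2 91 A9 B5 E1 82 AE F2 9B A5 8E F1 91 AC BF F0 90 90 B9 CA A5 C2 B7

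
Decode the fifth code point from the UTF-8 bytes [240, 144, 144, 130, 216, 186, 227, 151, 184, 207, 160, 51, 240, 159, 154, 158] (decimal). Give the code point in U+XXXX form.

Offset 0: leading byte 0xF0 = 11110000 → 4-byte char #1 = F0 90 90 82.
Offset 4: leading byte 0xD8 = 11011000 → 2-byte char #2 = D8 BA.
Offset 6: leading byte 0xE3 = 11100011 → 3-byte char #3 = E3 97 B8.
Offset 9: leading byte 0xCF = 11001111 → 2-byte char #4 = CF A0.
Offset 11: leading byte 0x33 = 00110011 → 1-byte char #5 = 33.
Leading byte 0x33 = 00110011 matches 0xxxxxxx → 1-byte sequence.
Byte 1: 0x33 = 00110011, payload 0110011 (7 bits).
Concatenate: 0110011 = 0x33 (7 bits → U+0033).

U+0033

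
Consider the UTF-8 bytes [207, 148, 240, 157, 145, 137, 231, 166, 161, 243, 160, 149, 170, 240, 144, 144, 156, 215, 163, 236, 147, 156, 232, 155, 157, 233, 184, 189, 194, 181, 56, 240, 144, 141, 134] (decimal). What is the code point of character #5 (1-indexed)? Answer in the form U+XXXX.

Offset 0: leading byte 0xCF = 11001111 → 2-byte char #1 = CF 94.
Offset 2: leading byte 0xF0 = 11110000 → 4-byte char #2 = F0 9D 91 89.
Offset 6: leading byte 0xE7 = 11100111 → 3-byte char #3 = E7 A6 A1.
Offset 9: leading byte 0xF3 = 11110011 → 4-byte char #4 = F3 A0 95 AA.
Offset 13: leading byte 0xF0 = 11110000 → 4-byte char #5 = F0 90 90 9C.
Leading byte 0xF0 = 11110000 matches 11110xxx → 4-byte sequence.
Byte 1: 0xF0 = 11110000, payload 000 (3 bits).
Byte 2: 0x90 = 10010000 (10xxxxxx ✓), payload 010000.
Byte 3: 0x90 = 10010000 (10xxxxxx ✓), payload 010000.
Byte 4: 0x9C = 10011100 (10xxxxxx ✓), payload 011100.
Concatenate: 000010000010000011100 = 0x1041C (21 bits → U+1041C).

U+1041C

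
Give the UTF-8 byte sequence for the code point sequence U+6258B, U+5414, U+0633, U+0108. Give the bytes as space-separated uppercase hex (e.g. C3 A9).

F1 A2 96 8B E5 90 94 D8 B3 C4 88

U+6258B: 4-byte form → F1 A2 96 8B.
U+5414: 3-byte form → E5 90 94.
U+0633: 2-byte form → D8 B3.
U+0108: 2-byte form → C4 88.
Concatenated (11 bytes): F1 A2 96 8B E5 90 94 D8 B3 C4 88.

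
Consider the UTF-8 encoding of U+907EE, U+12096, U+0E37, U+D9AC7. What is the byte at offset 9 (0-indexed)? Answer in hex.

0xB8

U+907EE → 4-byte form F2 90 9F AE at offsets 0–3.
U+12096 → 4-byte form F0 92 82 96 at offsets 4–7.
U+0E37 → 3-byte form E0 B8 B7 at offsets 8–10.
Offset 9 falls in char 3's range; it's byte 2 of E0 B8 B7 = 0xB8.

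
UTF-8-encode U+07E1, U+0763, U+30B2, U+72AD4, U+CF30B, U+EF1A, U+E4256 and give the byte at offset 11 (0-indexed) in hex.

0xF3

U+07E1 → 2-byte form DF A1 at offsets 0–1.
U+0763 → 2-byte form DD A3 at offsets 2–3.
U+30B2 → 3-byte form E3 82 B2 at offsets 4–6.
U+72AD4 → 4-byte form F1 B2 AB 94 at offsets 7–10.
U+CF30B → 4-byte form F3 8F 8C 8B at offsets 11–14.
Offset 11 falls in char 5's range; it's byte 1 of F3 8F 8C 8B = 0xF3.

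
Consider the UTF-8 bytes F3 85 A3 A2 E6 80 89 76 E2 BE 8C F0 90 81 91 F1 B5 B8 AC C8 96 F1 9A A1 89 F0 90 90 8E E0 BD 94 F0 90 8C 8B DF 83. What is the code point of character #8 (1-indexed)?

U+5A849

Offset 0: leading byte 0xF3 = 11110011 → 4-byte char #1 = F3 85 A3 A2.
Offset 4: leading byte 0xE6 = 11100110 → 3-byte char #2 = E6 80 89.
Offset 7: leading byte 0x76 = 01110110 → 1-byte char #3 = 76.
Offset 8: leading byte 0xE2 = 11100010 → 3-byte char #4 = E2 BE 8C.
Offset 11: leading byte 0xF0 = 11110000 → 4-byte char #5 = F0 90 81 91.
Offset 15: leading byte 0xF1 = 11110001 → 4-byte char #6 = F1 B5 B8 AC.
Offset 19: leading byte 0xC8 = 11001000 → 2-byte char #7 = C8 96.
Offset 21: leading byte 0xF1 = 11110001 → 4-byte char #8 = F1 9A A1 89.
Leading byte 0xF1 = 11110001 matches 11110xxx → 4-byte sequence.
Byte 1: 0xF1 = 11110001, payload 001 (3 bits).
Byte 2: 0x9A = 10011010 (10xxxxxx ✓), payload 011010.
Byte 3: 0xA1 = 10100001 (10xxxxxx ✓), payload 100001.
Byte 4: 0x89 = 10001001 (10xxxxxx ✓), payload 001001.
Concatenate: 001011010100001001001 = 0x5A849 (21 bits → U+5A849).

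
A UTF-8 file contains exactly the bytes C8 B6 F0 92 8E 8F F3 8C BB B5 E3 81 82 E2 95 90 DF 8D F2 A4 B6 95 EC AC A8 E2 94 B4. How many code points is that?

9

Byte at offset 0: 0xC8 = 11001000 → 2-byte char (#1). Advance 2.
Byte at offset 2: 0xF0 = 11110000 → 4-byte char (#2). Advance 4.
Byte at offset 6: 0xF3 = 11110011 → 4-byte char (#3). Advance 4.
Byte at offset 10: 0xE3 = 11100011 → 3-byte char (#4). Advance 3.
Byte at offset 13: 0xE2 = 11100010 → 3-byte char (#5). Advance 3.
Byte at offset 16: 0xDF = 11011111 → 2-byte char (#6). Advance 2.
Byte at offset 18: 0xF2 = 11110010 → 4-byte char (#7). Advance 4.
Byte at offset 22: 0xEC = 11101100 → 3-byte char (#8). Advance 3.
Byte at offset 25: 0xE2 = 11100010 → 3-byte char (#9). Advance 3.
Reached end at offset 28 after 9 code points.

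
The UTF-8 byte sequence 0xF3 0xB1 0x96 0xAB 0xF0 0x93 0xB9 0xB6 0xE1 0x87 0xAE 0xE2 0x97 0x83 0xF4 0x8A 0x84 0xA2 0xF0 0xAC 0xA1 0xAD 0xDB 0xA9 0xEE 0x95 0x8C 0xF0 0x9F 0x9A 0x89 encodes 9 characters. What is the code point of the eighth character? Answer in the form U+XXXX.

U+E54C

Offset 0: leading byte 0xF3 = 11110011 → 4-byte char #1 = F3 B1 96 AB.
Offset 4: leading byte 0xF0 = 11110000 → 4-byte char #2 = F0 93 B9 B6.
Offset 8: leading byte 0xE1 = 11100001 → 3-byte char #3 = E1 87 AE.
Offset 11: leading byte 0xE2 = 11100010 → 3-byte char #4 = E2 97 83.
Offset 14: leading byte 0xF4 = 11110100 → 4-byte char #5 = F4 8A 84 A2.
Offset 18: leading byte 0xF0 = 11110000 → 4-byte char #6 = F0 AC A1 AD.
Offset 22: leading byte 0xDB = 11011011 → 2-byte char #7 = DB A9.
Offset 24: leading byte 0xEE = 11101110 → 3-byte char #8 = EE 95 8C.
Leading byte 0xEE = 11101110 matches 1110xxxx → 3-byte sequence.
Byte 1: 0xEE = 11101110, payload 1110 (4 bits).
Byte 2: 0x95 = 10010101 (10xxxxxx ✓), payload 010101.
Byte 3: 0x8C = 10001100 (10xxxxxx ✓), payload 001100.
Concatenate: 1110010101001100 = 0xE54C (16 bits → U+E54C).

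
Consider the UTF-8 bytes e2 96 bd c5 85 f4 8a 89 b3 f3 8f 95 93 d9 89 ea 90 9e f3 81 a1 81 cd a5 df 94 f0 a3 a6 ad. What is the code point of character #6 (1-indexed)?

Offset 0: leading byte 0xE2 = 11100010 → 3-byte char #1 = E2 96 BD.
Offset 3: leading byte 0xC5 = 11000101 → 2-byte char #2 = C5 85.
Offset 5: leading byte 0xF4 = 11110100 → 4-byte char #3 = F4 8A 89 B3.
Offset 9: leading byte 0xF3 = 11110011 → 4-byte char #4 = F3 8F 95 93.
Offset 13: leading byte 0xD9 = 11011001 → 2-byte char #5 = D9 89.
Offset 15: leading byte 0xEA = 11101010 → 3-byte char #6 = EA 90 9E.
Leading byte 0xEA = 11101010 matches 1110xxxx → 3-byte sequence.
Byte 1: 0xEA = 11101010, payload 1010 (4 bits).
Byte 2: 0x90 = 10010000 (10xxxxxx ✓), payload 010000.
Byte 3: 0x9E = 10011110 (10xxxxxx ✓), payload 011110.
Concatenate: 1010010000011110 = 0xA41E (16 bits → U+A41E).

U+A41E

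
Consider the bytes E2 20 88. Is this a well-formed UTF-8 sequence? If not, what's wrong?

Leading byte 0xE2 = 11100010 → 3-byte form.
Byte 2 is 0x20 = 00100000, which is not 10xxxxxx — expected a continuation byte.

invalid (non-continuation byte where continuation expected)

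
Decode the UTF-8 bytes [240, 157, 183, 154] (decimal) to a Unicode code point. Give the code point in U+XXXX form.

U+1DDDA

Leading byte 0xF0 = 11110000 matches 11110xxx → 4-byte sequence.
Byte 1: 0xF0 = 11110000, payload 000 (3 bits).
Byte 2: 0x9D = 10011101 (10xxxxxx ✓), payload 011101.
Byte 3: 0xB7 = 10110111 (10xxxxxx ✓), payload 110111.
Byte 4: 0x9A = 10011010 (10xxxxxx ✓), payload 011010.
Concatenate: 000011101110111011010 = 0x1DDDA (21 bits → U+1DDDA).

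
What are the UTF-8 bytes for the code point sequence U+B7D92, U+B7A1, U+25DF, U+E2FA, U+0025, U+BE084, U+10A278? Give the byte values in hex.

F2 B7 B6 92 EB 9E A1 E2 97 9F EE 8B BA 25 F2 BE 82 84 F4 8A 89 B8

U+B7D92: 4-byte form → F2 B7 B6 92.
U+B7A1: 3-byte form → EB 9E A1.
U+25DF: 3-byte form → E2 97 9F.
U+E2FA: 3-byte form → EE 8B BA.
U+0025: 1-byte form → 25.
U+BE084: 4-byte form → F2 BE 82 84.
U+10A278: 4-byte form → F4 8A 89 B8.
Concatenated (22 bytes): F2 B7 B6 92 EB 9E A1 E2 97 9F EE 8B BA 25 F2 BE 82 84 F4 8A 89 B8.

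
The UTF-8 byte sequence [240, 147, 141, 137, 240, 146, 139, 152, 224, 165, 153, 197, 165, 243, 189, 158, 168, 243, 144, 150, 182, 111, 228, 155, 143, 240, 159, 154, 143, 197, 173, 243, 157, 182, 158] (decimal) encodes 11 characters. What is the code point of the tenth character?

Offset 0: leading byte 0xF0 = 11110000 → 4-byte char #1 = F0 93 8D 89.
Offset 4: leading byte 0xF0 = 11110000 → 4-byte char #2 = F0 92 8B 98.
Offset 8: leading byte 0xE0 = 11100000 → 3-byte char #3 = E0 A5 99.
Offset 11: leading byte 0xC5 = 11000101 → 2-byte char #4 = C5 A5.
Offset 13: leading byte 0xF3 = 11110011 → 4-byte char #5 = F3 BD 9E A8.
Offset 17: leading byte 0xF3 = 11110011 → 4-byte char #6 = F3 90 96 B6.
Offset 21: leading byte 0x6F = 01101111 → 1-byte char #7 = 6F.
Offset 22: leading byte 0xE4 = 11100100 → 3-byte char #8 = E4 9B 8F.
Offset 25: leading byte 0xF0 = 11110000 → 4-byte char #9 = F0 9F 9A 8F.
Offset 29: leading byte 0xC5 = 11000101 → 2-byte char #10 = C5 AD.
Leading byte 0xC5 = 11000101 matches 110xxxxx → 2-byte sequence.
Byte 1: 0xC5 = 11000101, payload 00101 (5 bits).
Byte 2: 0xAD = 10101101 (10xxxxxx ✓), payload 101101.
Concatenate: 00101101101 = 0x16D (11 bits → U+016D).

U+016D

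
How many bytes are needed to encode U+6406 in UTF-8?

U+6406 = 0x6406. UTF-8 uses 1 byte below 0x80, 2 below 0x800, 3 below 0x10000, 4 up to 0x10FFFF. 0x6406 is in U+0800–U+FFFF → 3 bytes.

3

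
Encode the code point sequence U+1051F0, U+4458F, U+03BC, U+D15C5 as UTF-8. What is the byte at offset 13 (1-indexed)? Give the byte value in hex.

0x97

1-indexed offset 13 is 0-indexed offset 12.
U+1051F0 → 4-byte form F4 85 87 B0 at offsets 0–3.
U+4458F → 4-byte form F1 84 96 8F at offsets 4–7.
U+03BC → 2-byte form CE BC at offsets 8–9.
U+D15C5 → 4-byte form F3 91 97 85 at offsets 10–13.
Offset 12 falls in char 4's range; it's byte 3 of F3 91 97 85 = 0x97.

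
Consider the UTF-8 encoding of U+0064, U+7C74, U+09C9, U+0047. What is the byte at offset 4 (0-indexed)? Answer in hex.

0xE0

U+0064 → 1-byte form 64 at offsets 0–0.
U+7C74 → 3-byte form E7 B1 B4 at offsets 1–3.
U+09C9 → 3-byte form E0 A7 89 at offsets 4–6.
Offset 4 falls in char 3's range; it's byte 1 of E0 A7 89 = 0xE0.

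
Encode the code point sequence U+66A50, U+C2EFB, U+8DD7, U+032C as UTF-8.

U+66A50: 4-byte form → F1 A6 A9 90.
U+C2EFB: 4-byte form → F3 82 BB BB.
U+8DD7: 3-byte form → E8 B7 97.
U+032C: 2-byte form → CC AC.
Concatenated (13 bytes): F1 A6 A9 90 F3 82 BB BB E8 B7 97 CC AC.

F1 A6 A9 90 F3 82 BB BB E8 B7 97 CC AC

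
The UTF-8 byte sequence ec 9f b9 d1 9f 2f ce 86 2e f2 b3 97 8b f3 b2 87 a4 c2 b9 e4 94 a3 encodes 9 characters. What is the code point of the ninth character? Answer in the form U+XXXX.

U+4523

Offset 0: leading byte 0xEC = 11101100 → 3-byte char #1 = EC 9F B9.
Offset 3: leading byte 0xD1 = 11010001 → 2-byte char #2 = D1 9F.
Offset 5: leading byte 0x2F = 00101111 → 1-byte char #3 = 2F.
Offset 6: leading byte 0xCE = 11001110 → 2-byte char #4 = CE 86.
Offset 8: leading byte 0x2E = 00101110 → 1-byte char #5 = 2E.
Offset 9: leading byte 0xF2 = 11110010 → 4-byte char #6 = F2 B3 97 8B.
Offset 13: leading byte 0xF3 = 11110011 → 4-byte char #7 = F3 B2 87 A4.
Offset 17: leading byte 0xC2 = 11000010 → 2-byte char #8 = C2 B9.
Offset 19: leading byte 0xE4 = 11100100 → 3-byte char #9 = E4 94 A3.
Leading byte 0xE4 = 11100100 matches 1110xxxx → 3-byte sequence.
Byte 1: 0xE4 = 11100100, payload 0100 (4 bits).
Byte 2: 0x94 = 10010100 (10xxxxxx ✓), payload 010100.
Byte 3: 0xA3 = 10100011 (10xxxxxx ✓), payload 100011.
Concatenate: 0100010100100011 = 0x4523 (16 bits → U+4523).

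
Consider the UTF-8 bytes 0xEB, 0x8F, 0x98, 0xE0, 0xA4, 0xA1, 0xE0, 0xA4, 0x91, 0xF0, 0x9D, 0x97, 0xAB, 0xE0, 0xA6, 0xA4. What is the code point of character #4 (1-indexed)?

Offset 0: leading byte 0xEB = 11101011 → 3-byte char #1 = EB 8F 98.
Offset 3: leading byte 0xE0 = 11100000 → 3-byte char #2 = E0 A4 A1.
Offset 6: leading byte 0xE0 = 11100000 → 3-byte char #3 = E0 A4 91.
Offset 9: leading byte 0xF0 = 11110000 → 4-byte char #4 = F0 9D 97 AB.
Leading byte 0xF0 = 11110000 matches 11110xxx → 4-byte sequence.
Byte 1: 0xF0 = 11110000, payload 000 (3 bits).
Byte 2: 0x9D = 10011101 (10xxxxxx ✓), payload 011101.
Byte 3: 0x97 = 10010111 (10xxxxxx ✓), payload 010111.
Byte 4: 0xAB = 10101011 (10xxxxxx ✓), payload 101011.
Concatenate: 000011101010111101011 = 0x1D5EB (21 bits → U+1D5EB).

U+1D5EB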